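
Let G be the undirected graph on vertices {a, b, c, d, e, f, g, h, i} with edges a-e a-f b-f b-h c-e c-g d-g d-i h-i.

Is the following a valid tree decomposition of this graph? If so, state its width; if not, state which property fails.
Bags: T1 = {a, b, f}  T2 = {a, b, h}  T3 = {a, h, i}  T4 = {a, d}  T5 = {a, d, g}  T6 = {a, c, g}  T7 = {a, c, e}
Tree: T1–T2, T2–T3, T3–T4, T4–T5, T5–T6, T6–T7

A tree decomposition must satisfy three properties: every vertex lies in some bag; for every edge, both endpoints lie together in some bag; and for every vertex, the bags containing it form a connected subtree. Here edge (i,d) lies in no bag, so the decomposition is invalid.

No — edge (i,d) lies in no bag.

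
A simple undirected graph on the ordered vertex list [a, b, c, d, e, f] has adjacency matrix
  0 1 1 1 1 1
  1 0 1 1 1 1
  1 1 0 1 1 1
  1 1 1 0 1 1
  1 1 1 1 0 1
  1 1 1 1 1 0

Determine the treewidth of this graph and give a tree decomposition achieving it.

A single bag containing all 6 vertices is trivially a valid decomposition of width 5. Conversely, {a, b, c, d, e, f} is a clique of size 6, and the vertices of any clique must share a bag in every tree decomposition; so some bag has ≥ 6 vertices and tw(G) ≥ 5. Combining the bounds, tw(G) = 5.

Treewidth 5.
Bags: B1 = {a, b, c, d, e, f}
Tree: (single bag)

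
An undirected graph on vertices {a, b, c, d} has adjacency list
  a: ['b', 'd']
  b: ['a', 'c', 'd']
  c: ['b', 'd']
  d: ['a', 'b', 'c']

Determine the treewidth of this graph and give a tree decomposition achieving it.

The largest bag has 3 vertices, giving width 2; this decomposition certifies tw(G) ≤ 2. Conversely, {b, c, d} is a clique of size 3, and the vertices of any clique must share a bag in every tree decomposition; so some bag has ≥ 3 vertices and tw(G) ≥ 2. Therefore the treewidth is 2.

Treewidth 2.
One such decomposition:
Bags: B1 = {a, b, d}  B2 = {b, c, d}
Tree: B1–B2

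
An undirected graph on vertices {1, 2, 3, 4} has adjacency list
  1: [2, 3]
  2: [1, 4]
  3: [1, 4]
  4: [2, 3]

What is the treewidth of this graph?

2

A width-2 tree decomposition is:
Bags: B1 = {2, 3, 4}  B2 = {1, 2, 3}
Tree: B1–B2
Each bag holds 3 vertices, so the decomposition has width 2, which upper-bounds the treewidth. For the lower bound, G contains the cycle 2–4–3–1–2, so G is not a forest; only forests have treewidth ≤ 1, hence tw(G) ≥ 2. Hence tw(G) = 2 exactly.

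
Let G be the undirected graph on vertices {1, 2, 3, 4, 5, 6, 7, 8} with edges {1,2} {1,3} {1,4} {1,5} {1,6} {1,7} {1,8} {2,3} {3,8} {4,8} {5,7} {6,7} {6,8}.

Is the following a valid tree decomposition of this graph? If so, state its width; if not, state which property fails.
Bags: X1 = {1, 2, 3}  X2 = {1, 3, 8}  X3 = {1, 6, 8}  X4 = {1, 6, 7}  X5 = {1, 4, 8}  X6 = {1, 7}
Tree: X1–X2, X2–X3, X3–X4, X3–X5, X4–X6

No — vertex 5 appears in no bag.

A tree decomposition must satisfy three properties: every vertex lies in some bag; for every edge, both endpoints lie together in some bag; and for every vertex, the bags containing it form a connected subtree. Here vertex 5 appears in no bag, so the decomposition is invalid.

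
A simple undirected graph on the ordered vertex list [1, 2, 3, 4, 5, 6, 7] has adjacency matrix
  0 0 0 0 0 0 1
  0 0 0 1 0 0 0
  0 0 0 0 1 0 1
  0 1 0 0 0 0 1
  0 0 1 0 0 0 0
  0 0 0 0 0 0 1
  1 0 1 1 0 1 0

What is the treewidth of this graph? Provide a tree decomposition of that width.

Treewidth 1.
Bags: B1 = {4, 7}  B2 = {1, 7}  B3 = {6, 7}  B4 = {3, 7}  B5 = {2, 4}  B6 = {3, 5}
Tree: B1–B2, B1–B3, B1–B4, B1–B5, B4–B6

The largest bag has 2 vertices, giving width 1; this decomposition certifies tw(G) ≤ 1. Since G has at least one edge (e.g. 7–4), it is not an edgeless graph, so tw(G) ≥ 1. Hence tw(G) = 1 exactly.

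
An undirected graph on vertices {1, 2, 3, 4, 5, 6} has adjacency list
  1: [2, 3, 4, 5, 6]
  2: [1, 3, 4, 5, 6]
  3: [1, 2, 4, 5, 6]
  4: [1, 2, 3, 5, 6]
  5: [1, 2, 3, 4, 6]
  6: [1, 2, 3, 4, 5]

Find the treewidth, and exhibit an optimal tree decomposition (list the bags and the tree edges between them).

Treewidth 5.
One optimal decomposition is:
Bags: B1 = {1, 2, 3, 4, 5, 6}
Tree: (single bag)

A single bag containing all 6 vertices is trivially a valid decomposition of width 5. On the other hand G contains the 6-clique {1, 2, 3, 4, 5, 6}. A clique must lie in a single bag of any decomposition, so no decomposition can have width below 5. Combining the bounds, tw(G) = 5.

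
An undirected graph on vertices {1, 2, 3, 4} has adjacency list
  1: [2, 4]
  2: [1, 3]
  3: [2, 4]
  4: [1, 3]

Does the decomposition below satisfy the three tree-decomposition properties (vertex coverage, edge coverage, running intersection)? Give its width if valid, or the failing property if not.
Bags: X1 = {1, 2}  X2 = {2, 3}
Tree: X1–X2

A tree decomposition must satisfy three properties: every vertex lies in some bag; for every edge, both endpoints lie together in some bag; and for every vertex, the bags containing it form a connected subtree. Here vertex 4 appears in no bag, so the decomposition is invalid.

No — vertex 4 appears in no bag.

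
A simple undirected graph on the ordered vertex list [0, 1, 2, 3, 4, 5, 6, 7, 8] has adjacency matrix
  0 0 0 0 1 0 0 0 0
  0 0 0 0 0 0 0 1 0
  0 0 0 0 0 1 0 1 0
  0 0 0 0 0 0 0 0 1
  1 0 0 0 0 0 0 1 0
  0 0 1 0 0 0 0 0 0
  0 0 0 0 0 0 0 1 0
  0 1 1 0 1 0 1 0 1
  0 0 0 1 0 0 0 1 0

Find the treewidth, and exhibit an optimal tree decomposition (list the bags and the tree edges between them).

Each bag holds 2 vertices, so the decomposition has width 1, which upper-bounds the treewidth. G has an edge, so its treewidth is at least 1. Hence tw(G) = 1 exactly.

Treewidth 1.
Bags: B1 = {2, 7}  B2 = {4, 7}  B3 = {6, 7}  B4 = {7, 8}  B5 = {2, 5}  B6 = {3, 8}  B7 = {0, 4}  B8 = {1, 7}
Tree: B1–B2, B1–B3, B2–B4, B1–B5, B4–B6, B2–B7, B4–B8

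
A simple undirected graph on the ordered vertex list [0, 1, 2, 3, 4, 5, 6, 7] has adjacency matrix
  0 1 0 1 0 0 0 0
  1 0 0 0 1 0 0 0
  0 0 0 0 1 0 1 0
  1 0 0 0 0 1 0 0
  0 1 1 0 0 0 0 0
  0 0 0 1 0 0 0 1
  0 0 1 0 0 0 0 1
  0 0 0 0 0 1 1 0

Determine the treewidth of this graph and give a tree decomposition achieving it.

Treewidth 2.
One such decomposition:
Bags: B1 = {1, 2, 4}  B2 = {0, 1, 2}  B3 = {0, 2, 3}  B4 = {2, 3, 5}  B5 = {2, 5, 7}  B6 = {2, 6, 7}
Tree: B1–B2, B2–B3, B3–B4, B4–B5, B5–B6

The largest bag has 3 vertices, giving width 2; this decomposition certifies tw(G) ≤ 2. Since 2–4–1–0–3–5–7–6–2 is a cycle in G, G is not acyclic. Forests are exactly the graphs of treewidth ≤ 1, so tw(G) ≥ 2. Combining the bounds, tw(G) = 2.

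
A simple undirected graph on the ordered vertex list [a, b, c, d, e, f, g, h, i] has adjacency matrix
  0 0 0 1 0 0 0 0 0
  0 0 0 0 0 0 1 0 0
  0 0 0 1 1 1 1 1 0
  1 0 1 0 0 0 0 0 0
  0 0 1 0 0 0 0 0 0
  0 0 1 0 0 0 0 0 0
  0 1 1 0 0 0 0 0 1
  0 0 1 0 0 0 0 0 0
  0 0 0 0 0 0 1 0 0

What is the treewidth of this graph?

1

A width-1 tree decomposition is:
Bags: B1 = {c, e}  B2 = {c, g}  B3 = {c, d}  B4 = {b, g}  B5 = {c, f}  B6 = {c, h}  B7 = {a, d}  B8 = {g, i}
Tree: B1–B2, B2–B3, B2–B4, B2–B5, B3–B6, B3–B7, B2–B8
Every bag has size at most 2, so the width is 2 − 1 = 1 and tw(G) ≤ 1. Since G has at least one edge (e.g. e–c), it is not an edgeless graph, so tw(G) ≥ 1. Combining the bounds, tw(G) = 1.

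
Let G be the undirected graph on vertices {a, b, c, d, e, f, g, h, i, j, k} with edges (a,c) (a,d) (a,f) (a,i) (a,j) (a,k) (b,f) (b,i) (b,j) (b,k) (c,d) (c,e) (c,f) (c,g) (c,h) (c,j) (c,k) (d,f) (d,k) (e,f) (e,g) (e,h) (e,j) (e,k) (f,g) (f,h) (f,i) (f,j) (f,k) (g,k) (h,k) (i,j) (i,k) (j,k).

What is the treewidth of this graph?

4

A width-4 tree decomposition is:
Bags: B1 = {a, c, f, j, k}  B2 = {a, c, d, f, k}  B3 = {c, e, f, j, k}  B4 = {c, e, f, h, k}  B5 = {a, f, i, j, k}  B6 = {c, e, f, g, k}  B7 = {b, f, i, j, k}
Tree: B1–B2, B1–B3, B3–B4, B1–B5, B4–B6, B5–B7
Every bag has size at most 5, so the width is 5 − 1 = 4 and tw(G) ≤ 4. On the other hand G contains the 5-clique {a, c, d, f, k}. A clique must lie in a single bag of any decomposition, so no decomposition can have width below 4. Hence tw(G) = 4 exactly.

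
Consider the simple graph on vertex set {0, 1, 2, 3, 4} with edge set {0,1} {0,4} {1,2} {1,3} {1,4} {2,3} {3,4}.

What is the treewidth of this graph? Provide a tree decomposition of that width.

Treewidth 2.
One optimal decomposition is:
Bags: B1 = {1, 2, 3}  B2 = {1, 3, 4}  B3 = {0, 1, 4}
Tree: B1–B2, B2–B3

The largest bag has 3 vertices, giving width 2; this decomposition certifies tw(G) ≤ 2. Conversely, {0, 1, 4} is a clique of size 3, and the vertices of any clique must share a bag in every tree decomposition; so some bag has ≥ 3 vertices and tw(G) ≥ 2. Combining the bounds, tw(G) = 2.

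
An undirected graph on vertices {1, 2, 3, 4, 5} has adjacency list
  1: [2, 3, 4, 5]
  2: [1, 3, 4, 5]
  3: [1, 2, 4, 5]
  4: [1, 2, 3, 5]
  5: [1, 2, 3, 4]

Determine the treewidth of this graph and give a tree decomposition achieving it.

Treewidth 4.
One such decomposition:
Bags: B1 = {1, 2, 3, 4, 5}
Tree: (single bag)

With just one bag of size 5, the width is 5 − 1 = 4, so tw(G) ≤ 4. On the other hand G contains the 5-clique {1, 2, 3, 4, 5}. A clique must lie in a single bag of any decomposition, so no decomposition can have width below 4. Combining the bounds, tw(G) = 4.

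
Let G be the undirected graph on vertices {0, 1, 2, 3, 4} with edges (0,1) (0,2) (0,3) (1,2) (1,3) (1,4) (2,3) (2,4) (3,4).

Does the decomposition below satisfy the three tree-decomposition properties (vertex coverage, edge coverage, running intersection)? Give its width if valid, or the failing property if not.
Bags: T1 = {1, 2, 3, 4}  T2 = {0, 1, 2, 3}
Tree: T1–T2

Checking the three conditions: (i) the bags cover all of {0, 1, 2, 3, 4}; (ii) for each edge, some bag contains both endpoints; (iii) the bags containing any fixed vertex form a subtree. All hold, so the decomposition is valid with width 4 − 1 = 3.

Yes; width 3.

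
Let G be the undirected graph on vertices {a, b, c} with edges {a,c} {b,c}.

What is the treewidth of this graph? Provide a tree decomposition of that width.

Treewidth 1.
One such decomposition:
Bags: B1 = {a, c}  B2 = {b, c}
Tree: B1–B2

Every bag has size at most 2, so the width is 2 − 1 = 1 and tw(G) ≤ 1. Since G has at least one edge (e.g. a–c), it is not an edgeless graph, so tw(G) ≥ 1. The upper and lower bounds meet at 1, so that is the treewidth.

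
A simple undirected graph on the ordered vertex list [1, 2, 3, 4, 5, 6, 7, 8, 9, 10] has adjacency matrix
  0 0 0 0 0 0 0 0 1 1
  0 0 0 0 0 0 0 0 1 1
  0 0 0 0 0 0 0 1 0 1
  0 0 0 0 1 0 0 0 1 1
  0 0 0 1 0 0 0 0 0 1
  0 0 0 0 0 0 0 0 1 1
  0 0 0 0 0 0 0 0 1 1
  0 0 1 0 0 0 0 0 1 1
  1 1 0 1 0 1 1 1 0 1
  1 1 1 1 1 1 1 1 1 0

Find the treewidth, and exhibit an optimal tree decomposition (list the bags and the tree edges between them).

Each bag holds 3 vertices, so the decomposition has width 2, which upper-bounds the treewidth. For the lower bound, the 3 vertices {1, 9, 10} are pairwise adjacent, and any tree decomposition puts a clique entirely inside one bag — forcing width ≥ 2. Hence tw(G) = 2 exactly.

Treewidth 2.
One optimal decomposition is:
Bags: B1 = {2, 9, 10}  B2 = {7, 9, 10}  B3 = {1, 9, 10}  B4 = {6, 9, 10}  B5 = {8, 9, 10}  B6 = {4, 9, 10}  B7 = {4, 5, 10}  B8 = {3, 8, 10}
Tree: B1–B2, B1–B3, B3–B4, B2–B5, B4–B6, B6–B7, B5–B8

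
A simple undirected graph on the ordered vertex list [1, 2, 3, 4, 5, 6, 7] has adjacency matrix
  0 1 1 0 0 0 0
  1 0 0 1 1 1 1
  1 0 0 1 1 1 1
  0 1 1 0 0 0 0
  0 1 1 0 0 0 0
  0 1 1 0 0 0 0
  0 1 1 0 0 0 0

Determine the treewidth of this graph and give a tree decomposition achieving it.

Every bag has size at most 3, so the width is 3 − 1 = 2 and tw(G) ≤ 2. The edges 2–7–3–6–2 form a cycle, so G is not a tree and its treewidth is at least 2. Hence tw(G) = 2 exactly.

Treewidth 2.
One such decomposition:
Bags: B1 = {2, 3, 7}  B2 = {2, 3, 6}  B3 = {2, 3, 4}  B4 = {1, 2, 3}  B5 = {2, 3, 5}
Tree: B1–B2, B2–B3, B3–B4, B4–B5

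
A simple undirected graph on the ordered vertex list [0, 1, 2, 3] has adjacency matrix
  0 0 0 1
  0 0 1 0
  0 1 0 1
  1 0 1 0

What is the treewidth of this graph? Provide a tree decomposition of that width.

Treewidth 1.
One such decomposition:
Bags: B1 = {1, 2}  B2 = {2, 3}  B3 = {0, 3}
Tree: B1–B2, B2–B3

The largest bag has 2 vertices, giving width 1; this decomposition certifies tw(G) ≤ 1. Since G has at least one edge (e.g. 1–2), it is not an edgeless graph, so tw(G) ≥ 1. Therefore the treewidth is 1.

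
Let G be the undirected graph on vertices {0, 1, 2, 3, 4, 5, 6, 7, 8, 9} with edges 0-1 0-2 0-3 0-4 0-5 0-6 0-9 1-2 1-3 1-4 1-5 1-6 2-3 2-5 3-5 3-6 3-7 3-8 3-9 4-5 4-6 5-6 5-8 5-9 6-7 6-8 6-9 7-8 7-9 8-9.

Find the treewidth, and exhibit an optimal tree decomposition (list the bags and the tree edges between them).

Every bag has size at most 5, so the width is 5 − 1 = 4 and tw(G) ≤ 4. On the other hand G contains the 5-clique {0, 1, 2, 3, 5}. A clique must lie in a single bag of any decomposition, so no decomposition can have width below 4. Hence tw(G) = 4 exactly.

Treewidth 4.
Bags: B1 = {0, 1, 4, 5, 6}  B2 = {0, 1, 3, 5, 6}  B3 = {0, 3, 5, 6, 9}  B4 = {3, 5, 6, 8, 9}  B5 = {0, 1, 2, 3, 5}  B6 = {3, 6, 7, 8, 9}
Tree: B1–B2, B2–B3, B3–B4, B2–B5, B4–B6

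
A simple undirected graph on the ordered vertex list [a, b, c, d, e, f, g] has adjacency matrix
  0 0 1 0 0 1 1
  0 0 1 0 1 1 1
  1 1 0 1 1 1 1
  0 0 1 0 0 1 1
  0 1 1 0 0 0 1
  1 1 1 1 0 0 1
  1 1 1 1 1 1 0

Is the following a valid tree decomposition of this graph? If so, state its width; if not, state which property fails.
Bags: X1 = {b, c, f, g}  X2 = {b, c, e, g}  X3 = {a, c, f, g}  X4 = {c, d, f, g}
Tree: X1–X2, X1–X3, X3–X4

Yes; width 3.

Checking the three conditions: (i) the bags cover all of {a, b, c, d, e, f, g}; (ii) for each edge, some bag contains both endpoints; (iii) the bags containing any fixed vertex form a subtree. All hold, so the decomposition is valid with width 4 − 1 = 3.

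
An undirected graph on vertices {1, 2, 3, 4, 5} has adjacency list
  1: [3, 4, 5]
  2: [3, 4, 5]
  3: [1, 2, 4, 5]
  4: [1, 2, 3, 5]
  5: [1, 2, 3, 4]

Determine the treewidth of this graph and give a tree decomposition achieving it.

Treewidth 3.
Bags: B1 = {2, 3, 4, 5}  B2 = {1, 3, 4, 5}
Tree: B1–B2

The largest bag has 4 vertices, giving width 3; this decomposition certifies tw(G) ≤ 3. On the other hand G contains the 4-clique {1, 3, 4, 5}. A clique must lie in a single bag of any decomposition, so no decomposition can have width below 3. Hence tw(G) = 3 exactly.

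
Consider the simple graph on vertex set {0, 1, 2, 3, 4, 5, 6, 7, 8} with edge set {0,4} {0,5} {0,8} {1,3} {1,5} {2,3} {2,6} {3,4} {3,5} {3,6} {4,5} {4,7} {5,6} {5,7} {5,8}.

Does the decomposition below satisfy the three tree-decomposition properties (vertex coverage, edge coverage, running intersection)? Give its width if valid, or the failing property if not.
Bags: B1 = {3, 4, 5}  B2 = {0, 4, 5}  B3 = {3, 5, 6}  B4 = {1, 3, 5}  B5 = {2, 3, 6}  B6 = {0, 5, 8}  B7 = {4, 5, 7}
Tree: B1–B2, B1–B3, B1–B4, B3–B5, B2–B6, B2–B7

Every vertex of G appears in some bag (union = {0, 1, 2, 3, 4, 5, 6, 7, 8}); every edge is covered by a bag; and for each vertex v the set of bags containing v is connected in the bag tree. The decomposition is therefore valid. The largest bag has 3 vertices, so the width is 2.

Yes; width 2.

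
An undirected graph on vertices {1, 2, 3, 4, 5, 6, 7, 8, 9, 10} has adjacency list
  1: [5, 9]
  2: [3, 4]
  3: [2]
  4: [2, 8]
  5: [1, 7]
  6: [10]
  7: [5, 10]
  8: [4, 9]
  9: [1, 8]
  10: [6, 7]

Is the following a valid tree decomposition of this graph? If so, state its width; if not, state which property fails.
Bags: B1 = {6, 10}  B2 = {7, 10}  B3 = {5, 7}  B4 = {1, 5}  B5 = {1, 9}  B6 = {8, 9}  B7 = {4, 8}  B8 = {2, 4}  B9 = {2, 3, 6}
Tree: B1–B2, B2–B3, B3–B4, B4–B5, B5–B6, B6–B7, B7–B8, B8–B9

A tree decomposition must satisfy three properties: every vertex lies in some bag; for every edge, both endpoints lie together in some bag; and for every vertex, the bags containing it form a connected subtree. Here bags containing vertex 6 are not connected in the tree, so the decomposition is invalid.

No — bags containing vertex 6 are not connected in the tree.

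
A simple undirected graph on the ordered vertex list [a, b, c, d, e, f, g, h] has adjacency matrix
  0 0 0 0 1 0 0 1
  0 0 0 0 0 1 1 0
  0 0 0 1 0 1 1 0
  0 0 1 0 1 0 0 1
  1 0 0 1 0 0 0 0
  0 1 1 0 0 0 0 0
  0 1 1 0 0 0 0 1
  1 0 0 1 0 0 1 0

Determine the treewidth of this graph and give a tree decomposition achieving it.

Every bag has size at most 3, so the width is 3 − 1 = 2 and tw(G) ≤ 2. The edges a–e–d–h–a form a cycle, so G is not a tree and its treewidth is at least 2. Hence tw(G) = 2 exactly.

Treewidth 2.
One such decomposition:
Bags: B1 = {a, e, h}  B2 = {d, e, h}  B3 = {d, g, h}  B4 = {c, d, g}  B5 = {b, c, g}  B6 = {b, c, f}
Tree: B1–B2, B2–B3, B3–B4, B4–B5, B5–B6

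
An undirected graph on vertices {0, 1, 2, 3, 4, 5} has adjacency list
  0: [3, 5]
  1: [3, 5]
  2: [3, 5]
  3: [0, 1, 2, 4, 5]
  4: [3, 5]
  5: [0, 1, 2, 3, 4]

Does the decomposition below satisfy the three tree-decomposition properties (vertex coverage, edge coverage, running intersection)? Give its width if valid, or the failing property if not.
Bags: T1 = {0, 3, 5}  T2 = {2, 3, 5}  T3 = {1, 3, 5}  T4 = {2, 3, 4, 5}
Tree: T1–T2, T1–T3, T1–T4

A tree decomposition must satisfy three properties: every vertex lies in some bag; for every edge, both endpoints lie together in some bag; and for every vertex, the bags containing it form a connected subtree. Here bags containing vertex 2 are not connected in the tree, so the decomposition is invalid.

No — bags containing vertex 2 are not connected in the tree.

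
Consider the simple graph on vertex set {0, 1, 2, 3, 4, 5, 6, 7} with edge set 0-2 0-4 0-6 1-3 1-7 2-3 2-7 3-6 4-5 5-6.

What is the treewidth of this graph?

A width-2 tree decomposition is:
Bags: B1 = {1, 2, 7}  B2 = {1, 2, 3}  B3 = {0, 2, 3}  B4 = {0, 3, 6}  B5 = {0, 4, 6}  B6 = {4, 5, 6}
Tree: B1–B2, B2–B3, B3–B4, B4–B5, B5–B6
Every bag has size at most 3, so the width is 3 − 1 = 2 and tw(G) ≤ 2. The edges 7–1–3–2–7 form a cycle, so G is not a tree and its treewidth is at least 2. The upper and lower bounds meet at 2, so that is the treewidth.

2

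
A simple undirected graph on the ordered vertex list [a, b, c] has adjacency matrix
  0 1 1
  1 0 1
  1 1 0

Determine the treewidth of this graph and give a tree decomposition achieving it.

Treewidth 2.
Bags: B1 = {a, b, c}
Tree: (single bag)

A single bag containing all 3 vertices is trivially a valid decomposition of width 2. Conversely, {a, b, c} is a clique of size 3, and the vertices of any clique must share a bag in every tree decomposition; so some bag has ≥ 3 vertices and tw(G) ≥ 2. The upper and lower bounds meet at 2, so that is the treewidth.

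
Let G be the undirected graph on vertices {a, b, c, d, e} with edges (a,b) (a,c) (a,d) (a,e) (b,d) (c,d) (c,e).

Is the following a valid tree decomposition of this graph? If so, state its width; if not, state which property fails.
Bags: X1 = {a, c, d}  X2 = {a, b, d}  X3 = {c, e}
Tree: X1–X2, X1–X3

A tree decomposition must satisfy three properties: every vertex lies in some bag; for every edge, both endpoints lie together in some bag; and for every vertex, the bags containing it form a connected subtree. Here edge (a,e) lies in no bag, so the decomposition is invalid.

No — edge (a,e) lies in no bag.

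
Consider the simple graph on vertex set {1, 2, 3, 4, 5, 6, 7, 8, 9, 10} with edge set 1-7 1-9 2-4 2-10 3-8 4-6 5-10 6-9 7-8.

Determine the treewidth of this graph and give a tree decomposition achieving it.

Treewidth 1.
One optimal decomposition is:
Bags: B1 = {5, 10}  B2 = {2, 10}  B3 = {2, 4}  B4 = {4, 6}  B5 = {6, 9}  B6 = {1, 9}  B7 = {1, 7}  B8 = {7, 8}  B9 = {3, 8}
Tree: B1–B2, B2–B3, B3–B4, B4–B5, B5–B6, B6–B7, B7–B8, B8–B9

Every bag has size at most 2, so the width is 2 − 1 = 1 and tw(G) ≤ 1. Any graph with an edge has treewidth ≥ 1, and G has the edge 5–10. Combining the bounds, tw(G) = 1.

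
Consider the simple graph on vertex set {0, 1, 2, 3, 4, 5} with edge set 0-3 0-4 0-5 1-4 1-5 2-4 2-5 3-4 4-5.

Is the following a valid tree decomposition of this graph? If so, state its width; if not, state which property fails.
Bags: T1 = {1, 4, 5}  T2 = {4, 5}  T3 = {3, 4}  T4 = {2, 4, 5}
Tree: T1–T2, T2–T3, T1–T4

A tree decomposition must satisfy three properties: every vertex lies in some bag; for every edge, both endpoints lie together in some bag; and for every vertex, the bags containing it form a connected subtree. Here vertex 0 appears in no bag, so the decomposition is invalid.

No — vertex 0 appears in no bag.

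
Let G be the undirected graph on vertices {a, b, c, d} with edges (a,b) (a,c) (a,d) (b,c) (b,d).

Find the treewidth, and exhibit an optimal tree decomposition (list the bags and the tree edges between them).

Treewidth 2.
One such decomposition:
Bags: B1 = {a, b, c}  B2 = {a, b, d}
Tree: B1–B2

Each bag holds 3 vertices, so the decomposition has width 2, which upper-bounds the treewidth. Conversely, {a, b, d} is a clique of size 3, and the vertices of any clique must share a bag in every tree decomposition; so some bag has ≥ 3 vertices and tw(G) ≥ 2. Combining the bounds, tw(G) = 2.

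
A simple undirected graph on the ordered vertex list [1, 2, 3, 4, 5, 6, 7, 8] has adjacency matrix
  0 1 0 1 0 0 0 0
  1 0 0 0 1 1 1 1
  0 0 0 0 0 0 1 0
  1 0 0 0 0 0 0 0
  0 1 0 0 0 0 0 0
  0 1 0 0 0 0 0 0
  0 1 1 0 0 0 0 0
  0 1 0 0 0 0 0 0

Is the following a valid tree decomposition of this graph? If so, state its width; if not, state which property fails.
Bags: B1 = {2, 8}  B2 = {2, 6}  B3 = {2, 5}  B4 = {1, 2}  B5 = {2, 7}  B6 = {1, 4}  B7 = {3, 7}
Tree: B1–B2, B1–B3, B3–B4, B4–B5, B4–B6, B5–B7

Yes; width 1.

Vertex coverage: the bags together contain {1, 2, 3, 4, 5, 6, 7, 8}, the full vertex set. Edge coverage: each edge of G has both endpoints in at least one bag. Running intersection: for every vertex, the bags containing it form a connected subtree. All three properties hold, so this is a valid tree decomposition of width max|bag| − 1 = 1, and hence tw(G) ≤ 1.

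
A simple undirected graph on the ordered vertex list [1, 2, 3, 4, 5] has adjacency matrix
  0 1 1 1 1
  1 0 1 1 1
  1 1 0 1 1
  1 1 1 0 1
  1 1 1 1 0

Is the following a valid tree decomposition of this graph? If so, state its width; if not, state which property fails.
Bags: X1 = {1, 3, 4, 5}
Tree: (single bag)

No — vertex 2 appears in no bag.

A tree decomposition must satisfy three properties: every vertex lies in some bag; for every edge, both endpoints lie together in some bag; and for every vertex, the bags containing it form a connected subtree. Here vertex 2 appears in no bag, so the decomposition is invalid.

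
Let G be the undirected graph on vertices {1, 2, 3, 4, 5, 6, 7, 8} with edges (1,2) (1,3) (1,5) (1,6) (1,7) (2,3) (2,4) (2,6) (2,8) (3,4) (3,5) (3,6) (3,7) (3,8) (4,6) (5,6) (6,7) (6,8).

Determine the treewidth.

A width-3 tree decomposition is:
Bags: B1 = {1, 3, 6, 7}  B2 = {1, 2, 3, 6}  B3 = {2, 3, 6, 8}  B4 = {1, 3, 5, 6}  B5 = {2, 3, 4, 6}
Tree: B1–B2, B2–B3, B1–B4, B2–B5
Each bag holds 4 vertices, so the decomposition has width 3, which upper-bounds the treewidth. On the other hand G contains the 4-clique {2, 3, 6, 8}. A clique must lie in a single bag of any decomposition, so no decomposition can have width below 3. Hence tw(G) = 3 exactly.

3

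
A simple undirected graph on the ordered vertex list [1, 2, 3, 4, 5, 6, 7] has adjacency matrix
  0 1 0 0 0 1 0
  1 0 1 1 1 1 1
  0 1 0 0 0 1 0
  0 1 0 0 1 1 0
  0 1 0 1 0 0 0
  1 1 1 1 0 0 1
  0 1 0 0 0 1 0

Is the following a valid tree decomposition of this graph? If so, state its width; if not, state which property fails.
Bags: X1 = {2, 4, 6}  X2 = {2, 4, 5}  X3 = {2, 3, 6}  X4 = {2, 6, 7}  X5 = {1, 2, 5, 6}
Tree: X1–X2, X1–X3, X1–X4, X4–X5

No — bags containing vertex 5 are not connected in the tree.

A tree decomposition must satisfy three properties: every vertex lies in some bag; for every edge, both endpoints lie together in some bag; and for every vertex, the bags containing it form a connected subtree. Here bags containing vertex 5 are not connected in the tree, so the decomposition is invalid.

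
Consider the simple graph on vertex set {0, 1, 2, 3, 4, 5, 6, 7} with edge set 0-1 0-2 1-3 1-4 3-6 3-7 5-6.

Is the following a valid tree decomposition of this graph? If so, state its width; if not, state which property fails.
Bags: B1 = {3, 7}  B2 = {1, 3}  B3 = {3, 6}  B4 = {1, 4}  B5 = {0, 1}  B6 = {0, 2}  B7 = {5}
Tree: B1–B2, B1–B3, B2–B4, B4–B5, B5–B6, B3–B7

No — edge (6,5) lies in no bag.

A tree decomposition must satisfy three properties: every vertex lies in some bag; for every edge, both endpoints lie together in some bag; and for every vertex, the bags containing it form a connected subtree. Here edge (6,5) lies in no bag, so the decomposition is invalid.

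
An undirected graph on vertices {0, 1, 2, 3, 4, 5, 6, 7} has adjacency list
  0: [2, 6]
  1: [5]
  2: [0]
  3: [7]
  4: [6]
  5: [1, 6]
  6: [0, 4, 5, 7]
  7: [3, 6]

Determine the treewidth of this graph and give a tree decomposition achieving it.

Treewidth 1.
One such decomposition:
Bags: B1 = {4, 6}  B2 = {6, 7}  B3 = {0, 6}  B4 = {0, 2}  B5 = {3, 7}  B6 = {5, 6}  B7 = {1, 5}
Tree: B1–B2, B1–B3, B3–B4, B2–B5, B1–B6, B6–B7

The largest bag has 2 vertices, giving width 1; this decomposition certifies tw(G) ≤ 1. Since G has at least one edge (e.g. 6–4), it is not an edgeless graph, so tw(G) ≥ 1. Hence tw(G) = 1 exactly.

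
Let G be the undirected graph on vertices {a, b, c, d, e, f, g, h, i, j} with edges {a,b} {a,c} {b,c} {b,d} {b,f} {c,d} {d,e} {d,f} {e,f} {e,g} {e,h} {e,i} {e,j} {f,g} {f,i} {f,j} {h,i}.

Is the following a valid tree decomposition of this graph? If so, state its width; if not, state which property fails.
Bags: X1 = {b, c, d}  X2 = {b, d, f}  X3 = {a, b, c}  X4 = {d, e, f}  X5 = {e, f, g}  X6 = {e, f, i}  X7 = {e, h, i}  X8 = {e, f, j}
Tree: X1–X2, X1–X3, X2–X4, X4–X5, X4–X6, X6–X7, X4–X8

Vertex coverage: the bags together contain {a, b, c, d, e, f, g, h, i, j}, the full vertex set. Edge coverage: each edge of G has both endpoints in at least one bag. Running intersection: for every vertex, the bags containing it form a connected subtree. All three properties hold, so this is a valid tree decomposition of width max|bag| − 1 = 2, and hence tw(G) ≤ 2.

Yes; width 2.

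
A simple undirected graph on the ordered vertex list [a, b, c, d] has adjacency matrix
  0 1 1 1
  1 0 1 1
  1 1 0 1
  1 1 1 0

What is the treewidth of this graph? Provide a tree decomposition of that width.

Treewidth 3.
One optimal decomposition is:
Bags: B1 = {a, b, c, d}
Tree: (single bag)

With just one bag of size 4, the width is 4 − 1 = 3, so tw(G) ≤ 3. Conversely, {a, b, c, d} is a clique of size 4, and the vertices of any clique must share a bag in every tree decomposition; so some bag has ≥ 4 vertices and tw(G) ≥ 3. The upper and lower bounds meet at 3, so that is the treewidth.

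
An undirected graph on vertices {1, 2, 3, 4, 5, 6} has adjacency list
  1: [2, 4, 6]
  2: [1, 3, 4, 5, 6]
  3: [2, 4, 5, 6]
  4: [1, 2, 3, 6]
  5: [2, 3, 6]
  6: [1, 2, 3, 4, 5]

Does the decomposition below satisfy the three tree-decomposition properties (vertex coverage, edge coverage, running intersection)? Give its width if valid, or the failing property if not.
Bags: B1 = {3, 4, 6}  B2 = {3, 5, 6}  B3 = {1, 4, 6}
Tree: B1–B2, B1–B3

A tree decomposition must satisfy three properties: every vertex lies in some bag; for every edge, both endpoints lie together in some bag; and for every vertex, the bags containing it form a connected subtree. Here vertex 2 appears in no bag, so the decomposition is invalid.

No — vertex 2 appears in no bag.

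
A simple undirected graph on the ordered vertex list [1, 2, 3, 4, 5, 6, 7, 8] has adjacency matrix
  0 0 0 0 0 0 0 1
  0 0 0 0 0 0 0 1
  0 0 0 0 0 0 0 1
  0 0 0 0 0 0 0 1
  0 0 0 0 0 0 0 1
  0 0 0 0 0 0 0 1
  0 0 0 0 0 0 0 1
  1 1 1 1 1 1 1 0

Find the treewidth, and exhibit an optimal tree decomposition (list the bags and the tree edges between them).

Treewidth 1.
Bags: B1 = {3, 8}  B2 = {2, 8}  B3 = {4, 8}  B4 = {1, 8}  B5 = {7, 8}  B6 = {5, 8}  B7 = {6, 8}
Tree: B1–B2, B1–B3, B3–B4, B2–B5, B3–B6, B6–B7

Each bag holds 2 vertices, so the decomposition has width 1, which upper-bounds the treewidth. Since G has at least one edge (e.g. 3–8), it is not an edgeless graph, so tw(G) ≥ 1. The upper and lower bounds meet at 1, so that is the treewidth.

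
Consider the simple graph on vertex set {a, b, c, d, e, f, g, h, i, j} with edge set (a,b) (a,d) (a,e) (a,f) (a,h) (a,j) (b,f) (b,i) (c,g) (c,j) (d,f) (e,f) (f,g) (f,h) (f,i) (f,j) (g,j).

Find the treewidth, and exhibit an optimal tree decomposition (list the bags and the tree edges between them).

Each bag holds 3 vertices, so the decomposition has width 2, which upper-bounds the treewidth. On the other hand G contains the 3-clique {c, g, j}. A clique must lie in a single bag of any decomposition, so no decomposition can have width below 2. The upper and lower bounds meet at 2, so that is the treewidth.

Treewidth 2.
Bags: B1 = {b, f, i}  B2 = {a, b, f}  B3 = {a, f, j}  B4 = {a, d, f}  B5 = {a, f, h}  B6 = {f, g, j}  B7 = {c, g, j}  B8 = {a, e, f}
Tree: B1–B2, B2–B3, B2–B4, B4–B5, B3–B6, B6–B7, B2–B8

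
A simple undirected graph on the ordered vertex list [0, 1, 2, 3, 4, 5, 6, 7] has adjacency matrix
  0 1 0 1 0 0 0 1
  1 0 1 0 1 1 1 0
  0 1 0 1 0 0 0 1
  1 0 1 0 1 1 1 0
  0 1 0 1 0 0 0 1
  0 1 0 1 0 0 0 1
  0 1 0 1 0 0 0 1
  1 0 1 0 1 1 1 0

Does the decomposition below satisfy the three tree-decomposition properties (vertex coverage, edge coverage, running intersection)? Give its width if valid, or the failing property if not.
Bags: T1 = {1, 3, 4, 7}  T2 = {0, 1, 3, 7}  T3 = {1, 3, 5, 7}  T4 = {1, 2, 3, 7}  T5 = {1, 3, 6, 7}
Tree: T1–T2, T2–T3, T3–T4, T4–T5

Every vertex of G appears in some bag (union = {0, 1, 2, 3, 4, 5, 6, 7}); every edge is covered by a bag; and for each vertex v the set of bags containing v is connected in the bag tree. The decomposition is therefore valid. The largest bag has 4 vertices, so the width is 3.

Yes; width 3.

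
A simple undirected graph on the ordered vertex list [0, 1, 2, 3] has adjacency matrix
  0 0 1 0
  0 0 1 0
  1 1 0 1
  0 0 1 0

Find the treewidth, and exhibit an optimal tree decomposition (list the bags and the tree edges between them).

The largest bag has 2 vertices, giving width 1; this decomposition certifies tw(G) ≤ 1. Since G has at least one edge (e.g. 3–2), it is not an edgeless graph, so tw(G) ≥ 1. Hence tw(G) = 1 exactly.

Treewidth 1.
One optimal decomposition is:
Bags: B1 = {2, 3}  B2 = {0, 2}  B3 = {1, 2}
Tree: B1–B2, B2–B3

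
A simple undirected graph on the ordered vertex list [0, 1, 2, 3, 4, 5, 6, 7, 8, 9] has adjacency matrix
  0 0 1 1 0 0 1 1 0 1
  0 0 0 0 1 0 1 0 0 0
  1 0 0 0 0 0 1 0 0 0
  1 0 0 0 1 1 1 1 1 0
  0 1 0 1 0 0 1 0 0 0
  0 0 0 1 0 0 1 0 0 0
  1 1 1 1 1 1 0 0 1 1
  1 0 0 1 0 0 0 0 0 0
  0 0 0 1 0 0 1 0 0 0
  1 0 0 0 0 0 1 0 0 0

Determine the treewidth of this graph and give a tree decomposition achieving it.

Every bag has size at most 3, so the width is 3 − 1 = 2 and tw(G) ≤ 2. On the other hand G contains the 3-clique {1, 4, 6}. A clique must lie in a single bag of any decomposition, so no decomposition can have width below 2. Hence tw(G) = 2 exactly.

Treewidth 2.
One optimal decomposition is:
Bags: B1 = {0, 2, 6}  B2 = {0, 3, 6}  B3 = {3, 4, 6}  B4 = {0, 3, 7}  B5 = {1, 4, 6}  B6 = {0, 6, 9}  B7 = {3, 6, 8}  B8 = {3, 5, 6}
Tree: B1–B2, B2–B3, B2–B4, B3–B5, B1–B6, B2–B7, B3–B8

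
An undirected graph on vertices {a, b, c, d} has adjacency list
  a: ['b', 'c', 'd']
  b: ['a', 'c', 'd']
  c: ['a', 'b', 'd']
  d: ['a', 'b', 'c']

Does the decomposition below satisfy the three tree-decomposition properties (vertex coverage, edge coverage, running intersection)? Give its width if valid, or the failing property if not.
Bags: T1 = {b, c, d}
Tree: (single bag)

No — vertex a appears in no bag.

A tree decomposition must satisfy three properties: every vertex lies in some bag; for every edge, both endpoints lie together in some bag; and for every vertex, the bags containing it form a connected subtree. Here vertex a appears in no bag, so the decomposition is invalid.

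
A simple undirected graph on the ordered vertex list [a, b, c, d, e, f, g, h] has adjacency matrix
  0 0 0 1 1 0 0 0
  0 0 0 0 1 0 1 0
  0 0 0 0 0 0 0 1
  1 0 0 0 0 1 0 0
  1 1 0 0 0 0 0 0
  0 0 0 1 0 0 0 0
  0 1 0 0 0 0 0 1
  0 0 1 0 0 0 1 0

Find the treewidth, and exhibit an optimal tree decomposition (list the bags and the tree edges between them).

Treewidth 1.
One such decomposition:
Bags: B1 = {d, f}  B2 = {a, d}  B3 = {a, e}  B4 = {b, e}  B5 = {b, g}  B6 = {g, h}  B7 = {c, h}
Tree: B1–B2, B2–B3, B3–B4, B4–B5, B5–B6, B6–B7

Each bag holds 2 vertices, so the decomposition has width 1, which upper-bounds the treewidth. G has an edge, so its treewidth is at least 1. Hence tw(G) = 1 exactly.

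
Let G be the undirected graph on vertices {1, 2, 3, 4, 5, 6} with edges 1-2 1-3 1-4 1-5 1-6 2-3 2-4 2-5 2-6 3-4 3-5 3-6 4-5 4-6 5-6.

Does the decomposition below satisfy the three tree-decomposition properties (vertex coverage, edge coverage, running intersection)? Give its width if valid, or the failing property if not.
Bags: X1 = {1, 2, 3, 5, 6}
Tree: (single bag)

No — vertex 4 appears in no bag.

A tree decomposition must satisfy three properties: every vertex lies in some bag; for every edge, both endpoints lie together in some bag; and for every vertex, the bags containing it form a connected subtree. Here vertex 4 appears in no bag, so the decomposition is invalid.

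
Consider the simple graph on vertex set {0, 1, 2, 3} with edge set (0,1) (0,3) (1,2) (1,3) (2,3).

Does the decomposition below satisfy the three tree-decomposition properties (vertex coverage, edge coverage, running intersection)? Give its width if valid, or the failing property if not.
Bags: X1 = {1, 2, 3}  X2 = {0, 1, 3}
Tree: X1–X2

Vertex coverage: the bags together contain {0, 1, 2, 3}, the full vertex set. Edge coverage: each edge of G has both endpoints in at least one bag. Running intersection: for every vertex, the bags containing it form a connected subtree. All three properties hold, so this is a valid tree decomposition of width max|bag| − 1 = 2, and hence tw(G) ≤ 2.

Yes; width 2.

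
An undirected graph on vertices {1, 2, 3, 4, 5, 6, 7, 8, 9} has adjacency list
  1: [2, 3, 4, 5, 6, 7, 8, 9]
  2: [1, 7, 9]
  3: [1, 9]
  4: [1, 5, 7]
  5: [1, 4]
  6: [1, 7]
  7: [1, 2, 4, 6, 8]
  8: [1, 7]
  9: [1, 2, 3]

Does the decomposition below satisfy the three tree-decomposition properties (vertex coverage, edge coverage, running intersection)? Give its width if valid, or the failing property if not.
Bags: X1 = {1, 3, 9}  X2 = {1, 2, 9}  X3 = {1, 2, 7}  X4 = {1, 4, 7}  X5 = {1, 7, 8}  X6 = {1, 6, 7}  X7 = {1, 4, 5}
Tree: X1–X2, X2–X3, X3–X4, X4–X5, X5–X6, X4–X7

Checking the three conditions: (i) the bags cover all of {1, 2, 3, 4, 5, 6, 7, 8, 9}; (ii) for each edge, some bag contains both endpoints; (iii) the bags containing any fixed vertex form a subtree. All hold, so the decomposition is valid with width 3 − 1 = 2.

Yes; width 2.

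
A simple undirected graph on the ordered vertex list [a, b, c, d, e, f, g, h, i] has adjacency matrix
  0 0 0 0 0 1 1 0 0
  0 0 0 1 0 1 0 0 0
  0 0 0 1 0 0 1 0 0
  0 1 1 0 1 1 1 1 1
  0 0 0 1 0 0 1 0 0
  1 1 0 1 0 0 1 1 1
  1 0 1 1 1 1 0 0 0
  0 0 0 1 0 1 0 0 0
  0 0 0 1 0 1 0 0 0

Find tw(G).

2

A width-2 tree decomposition is:
Bags: B1 = {b, d, f}  B2 = {d, f, h}  B3 = {d, f, g}  B4 = {c, d, g}  B5 = {d, e, g}  B6 = {d, f, i}  B7 = {a, f, g}
Tree: B1–B2, B2–B3, B3–B4, B3–B5, B1–B6, B3–B7
Each bag holds 3 vertices, so the decomposition has width 2, which upper-bounds the treewidth. Conversely, {d, e, g} is a clique of size 3, and the vertices of any clique must share a bag in every tree decomposition; so some bag has ≥ 3 vertices and tw(G) ≥ 2. Hence tw(G) = 2 exactly.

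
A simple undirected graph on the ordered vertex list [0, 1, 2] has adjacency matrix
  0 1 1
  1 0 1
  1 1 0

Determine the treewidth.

2

A width-2 tree decomposition is:
Bags: B1 = {0, 1, 2}
Tree: (single bag)
With just one bag of size 3, the width is 3 − 1 = 2, so tw(G) ≤ 2. For the lower bound, the 3 vertices {0, 1, 2} are pairwise adjacent, and any tree decomposition puts a clique entirely inside one bag — forcing width ≥ 2. Therefore the treewidth is 2.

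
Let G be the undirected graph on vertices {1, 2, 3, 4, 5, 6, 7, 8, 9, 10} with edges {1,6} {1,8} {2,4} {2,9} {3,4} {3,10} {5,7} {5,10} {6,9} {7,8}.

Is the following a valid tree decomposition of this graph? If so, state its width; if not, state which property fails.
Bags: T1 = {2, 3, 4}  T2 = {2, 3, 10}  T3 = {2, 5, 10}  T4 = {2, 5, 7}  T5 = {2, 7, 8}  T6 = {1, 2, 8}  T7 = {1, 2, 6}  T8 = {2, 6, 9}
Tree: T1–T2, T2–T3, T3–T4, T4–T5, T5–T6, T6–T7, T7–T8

Yes; width 2.

Every vertex of G appears in some bag (union = {1, 2, 3, 4, 5, 6, 7, 8, 9, 10}); every edge is covered by a bag; and for each vertex v the set of bags containing v is connected in the bag tree. The decomposition is therefore valid. The largest bag has 3 vertices, so the width is 2.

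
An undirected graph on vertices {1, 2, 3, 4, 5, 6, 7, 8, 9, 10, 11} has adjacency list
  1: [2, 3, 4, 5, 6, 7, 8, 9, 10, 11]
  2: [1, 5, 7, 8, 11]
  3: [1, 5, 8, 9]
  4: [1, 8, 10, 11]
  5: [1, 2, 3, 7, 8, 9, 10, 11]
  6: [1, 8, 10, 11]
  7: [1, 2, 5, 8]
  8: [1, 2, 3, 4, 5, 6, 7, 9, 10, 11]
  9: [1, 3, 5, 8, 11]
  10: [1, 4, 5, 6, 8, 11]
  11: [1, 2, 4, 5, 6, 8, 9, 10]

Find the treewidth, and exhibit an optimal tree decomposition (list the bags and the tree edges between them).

The largest bag has 5 vertices, giving width 4; this decomposition certifies tw(G) ≤ 4. On the other hand G contains the 5-clique {1, 4, 8, 10, 11}. A clique must lie in a single bag of any decomposition, so no decomposition can have width below 4. Therefore the treewidth is 4.

Treewidth 4.
One such decomposition:
Bags: B1 = {1, 5, 8, 9, 11}  B2 = {1, 3, 5, 8, 9}  B3 = {1, 5, 8, 10, 11}  B4 = {1, 2, 5, 8, 11}  B5 = {1, 4, 8, 10, 11}  B6 = {1, 6, 8, 10, 11}  B7 = {1, 2, 5, 7, 8}
Tree: B1–B2, B1–B3, B3–B4, B3–B5, B3–B6, B4–B7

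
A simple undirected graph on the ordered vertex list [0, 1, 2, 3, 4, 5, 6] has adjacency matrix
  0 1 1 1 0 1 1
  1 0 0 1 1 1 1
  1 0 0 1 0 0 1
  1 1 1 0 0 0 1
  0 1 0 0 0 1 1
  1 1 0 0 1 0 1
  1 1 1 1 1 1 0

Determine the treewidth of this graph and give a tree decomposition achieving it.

Treewidth 3.
One such decomposition:
Bags: B1 = {1, 4, 5, 6}  B2 = {0, 1, 5, 6}  B3 = {0, 1, 3, 6}  B4 = {0, 2, 3, 6}
Tree: B1–B2, B2–B3, B3–B4

Each bag holds 4 vertices, so the decomposition has width 3, which upper-bounds the treewidth. For the lower bound, the 4 vertices {0, 1, 3, 6} are pairwise adjacent, and any tree decomposition puts a clique entirely inside one bag — forcing width ≥ 3. Hence tw(G) = 3 exactly.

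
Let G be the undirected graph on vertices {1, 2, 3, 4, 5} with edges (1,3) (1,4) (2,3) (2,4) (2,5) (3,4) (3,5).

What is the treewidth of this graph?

2

A width-2 tree decomposition is:
Bags: B1 = {2, 3, 4}  B2 = {2, 3, 5}  B3 = {1, 3, 4}
Tree: B1–B2, B1–B3
The largest bag has 3 vertices, giving width 2; this decomposition certifies tw(G) ≤ 2. Conversely, {1, 3, 4} is a clique of size 3, and the vertices of any clique must share a bag in every tree decomposition; so some bag has ≥ 3 vertices and tw(G) ≥ 2. Therefore the treewidth is 2.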